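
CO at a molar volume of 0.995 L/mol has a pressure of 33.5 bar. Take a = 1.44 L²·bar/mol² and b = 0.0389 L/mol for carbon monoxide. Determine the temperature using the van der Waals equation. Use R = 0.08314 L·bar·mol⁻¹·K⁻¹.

T ≈ 402.0 K

T = (P + a/V_m²)(V_m − b)/R
P + a/V_m² = 33.5 + 1.44/(0.995)² = 34.955 bar
V_m − b = 0.995 − 0.0389 = 0.95610 L/mol
T = (34.955)(0.95610)/0.08314 = 402.0 K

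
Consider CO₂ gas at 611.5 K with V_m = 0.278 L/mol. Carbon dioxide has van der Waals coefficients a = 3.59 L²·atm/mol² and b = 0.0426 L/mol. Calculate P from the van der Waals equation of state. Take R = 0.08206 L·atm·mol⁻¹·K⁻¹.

P ≈ 166.7 atm

P = RT/(V_m − b) − a/V_m²
RT/(V_m − b) = (0.08206)(611.5)/(0.278 − 0.0426) = 50.180/0.23540 = 213.17 atm
a/V_m² = 3.59/(0.278)² = 46.452 atm
P = 213.17 − 46.452 = 166.7 atm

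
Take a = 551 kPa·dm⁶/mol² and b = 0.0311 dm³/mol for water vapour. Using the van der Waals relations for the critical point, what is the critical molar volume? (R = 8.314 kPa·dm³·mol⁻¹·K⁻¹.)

For a van der Waals gas, V_m,c = 3b.
V_m,c = 3×0.0311 = 0.09330 dm³/mol

V_m,c ≈ 0.09330 dm³/mol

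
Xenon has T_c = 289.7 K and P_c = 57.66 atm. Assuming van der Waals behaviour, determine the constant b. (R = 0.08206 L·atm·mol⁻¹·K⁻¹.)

b ≈ 0.05154 L/mol

From T_c = 8a/(27Rb) and P_c = a/(27b²): b = R T_c/(8 P_c).
b = (0.08206)(289.7)/(8×57.66) = 23.773/461.28 = 0.05154 L/mol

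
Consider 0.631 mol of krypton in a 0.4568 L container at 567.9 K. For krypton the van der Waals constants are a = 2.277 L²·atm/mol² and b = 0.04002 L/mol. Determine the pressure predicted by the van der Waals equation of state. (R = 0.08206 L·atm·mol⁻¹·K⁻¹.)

P ≈ 63.80 atm

P = nRT/(V − nb) − a n²/V²
nRT/(V − nb) = (0.631)(0.08206)(567.9)/(0.4568 − 0.631×0.04002) = 29.406/0.43155 = 68.140 atm
a n²/V² = (2.277)(0.631)²/(0.4568)² = 4.3448 atm
P = 68.140 − 4.3448 = 63.80 atm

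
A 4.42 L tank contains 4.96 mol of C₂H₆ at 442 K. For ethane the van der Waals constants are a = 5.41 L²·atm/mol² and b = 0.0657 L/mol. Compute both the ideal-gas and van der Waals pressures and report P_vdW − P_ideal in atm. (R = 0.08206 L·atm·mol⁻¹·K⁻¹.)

ΔP ≈ -3.573 atm

Ideal: P_ideal = nRT/V = (4.96)(0.08206)(442)/4.42 = 40.7018 atm
vdW: P = nRT/(V − nb) − a n²/V² = 179.902/4.09413 − 133.095/19.5364 = 43.9414 − 6.81267 = 37.1287 atm
ΔP = 37.1287 − 40.7018 = -3.573 atm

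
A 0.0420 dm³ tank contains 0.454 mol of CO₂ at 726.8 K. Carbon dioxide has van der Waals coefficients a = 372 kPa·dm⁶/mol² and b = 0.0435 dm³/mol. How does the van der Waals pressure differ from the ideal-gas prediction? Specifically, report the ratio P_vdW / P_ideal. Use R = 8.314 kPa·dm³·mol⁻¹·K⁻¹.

Ideal: P_ideal = nRT/V = (0.454)(8.314)(726.8)/0.0420 = 65317.8 kPa
vdW: P = nRT/(V − nb) − a n²/V² = 2743.35/0.0222510 − 76.6752/0.00176400 = 123291 − 43466.7 = 79824 kPa
Ratio = 79824/65317.8 = 1.222

P_vdW / P_ideal ≈ 1.222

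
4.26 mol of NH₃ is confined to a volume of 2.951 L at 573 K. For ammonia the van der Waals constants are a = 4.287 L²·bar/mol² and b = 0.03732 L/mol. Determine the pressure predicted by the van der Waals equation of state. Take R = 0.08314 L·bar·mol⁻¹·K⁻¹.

P ≈ 63.75 bar

P = nRT/(V − nb) − a n²/V²
nRT/(V − nb) = (4.26)(0.08314)(573)/(2.951 − 4.26×0.03732) = 202.94/2.7920 = 72.686 bar
a n²/V² = (4.287)(4.26)²/(2.951)² = 8.9338 bar
P = 72.686 − 8.9338 = 63.75 bar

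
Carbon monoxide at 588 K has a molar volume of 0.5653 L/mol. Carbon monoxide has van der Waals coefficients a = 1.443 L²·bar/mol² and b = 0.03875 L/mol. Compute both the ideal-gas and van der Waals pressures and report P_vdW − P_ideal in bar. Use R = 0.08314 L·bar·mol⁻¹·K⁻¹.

Ideal: P_ideal = RT/V_m = (0.08314)(588)/0.5653 = 86.4785 bar
vdW: P = RT/(V_m − b) − a/V_m² = 48.8863/0.526550 − 1.443/0.319564 = 92.8427 − 4.51553 = 88.3272 bar
ΔP = 88.3272 − 86.4785 = 1.849 bar

ΔP ≈ 1.849 bar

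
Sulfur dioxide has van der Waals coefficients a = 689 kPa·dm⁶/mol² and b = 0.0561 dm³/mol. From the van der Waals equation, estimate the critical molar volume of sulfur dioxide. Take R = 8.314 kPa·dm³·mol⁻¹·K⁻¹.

For a van der Waals gas, V_m,c = 3b.
V_m,c = 3×0.0561 = 0.1683 dm³/mol

V_m,c ≈ 0.1683 dm³/mol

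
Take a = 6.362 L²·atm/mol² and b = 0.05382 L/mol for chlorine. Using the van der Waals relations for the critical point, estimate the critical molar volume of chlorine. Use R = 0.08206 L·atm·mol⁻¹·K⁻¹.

For a van der Waals gas, V_m,c = 3b.
V_m,c = 3×0.05382 = 0.1615 L/mol

V_m,c ≈ 0.1615 L/mol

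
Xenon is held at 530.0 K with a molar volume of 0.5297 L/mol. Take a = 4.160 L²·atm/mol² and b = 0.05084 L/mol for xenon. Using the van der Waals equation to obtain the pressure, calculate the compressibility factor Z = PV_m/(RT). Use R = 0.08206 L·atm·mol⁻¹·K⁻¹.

Z ≈ 0.9256

P = RT/(V_m − b) − a/V_m² = (0.08206)(530.0)/(0.5297 − 0.05084) − 4.160/(0.5297)²
  = 43.492/0.47886 − 14.826 = 90.824 − 14.826 = 75.998 atm
Z = PV_m/(RT) = (75.998)(0.5297)/((0.08206)(530.0)) = 40.256/43.492 = 0.9256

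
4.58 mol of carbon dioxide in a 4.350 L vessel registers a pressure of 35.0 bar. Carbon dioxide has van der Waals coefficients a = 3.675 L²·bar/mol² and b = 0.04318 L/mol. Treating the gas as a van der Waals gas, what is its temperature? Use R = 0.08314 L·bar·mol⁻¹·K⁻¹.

T ≈ 426.1 K

T = (P + a n²/V²)(V − nb)/(nR)
P + a n²/V² = 35.0 + (3.675)(4.58)²/(4.350)² = 39.074 bar
V − nb = 4.350 − (4.58)(0.04318) = 4.1522 L
T = (39.074)(4.1522)/((4.58)(0.08314)) = 426.1 K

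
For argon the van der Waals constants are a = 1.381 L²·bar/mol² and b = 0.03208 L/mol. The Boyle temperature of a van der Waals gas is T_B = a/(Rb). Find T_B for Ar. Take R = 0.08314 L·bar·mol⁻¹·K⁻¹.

For a van der Waals gas the second virial coefficient B₂ = b − a/(RT) vanishes at T_B = a/(Rb).
T_B = 1.381/(0.08314×0.03208) = 1.381/0.0026671 = 517.8 K

T_B ≈ 517.8 K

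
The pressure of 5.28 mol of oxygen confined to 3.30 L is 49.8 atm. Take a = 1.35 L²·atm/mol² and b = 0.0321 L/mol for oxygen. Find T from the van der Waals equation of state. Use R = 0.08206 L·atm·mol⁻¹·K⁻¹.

T ≈ 384.8 K

T = (P + a n²/V²)(V − nb)/(nR)
P + a n²/V² = 49.8 + (1.35)(5.28)²/(3.30)² = 53.256 atm
V − nb = 3.30 − (5.28)(0.0321) = 3.1305 L
T = (53.256)(3.1305)/((5.28)(0.08206)) = 384.8 K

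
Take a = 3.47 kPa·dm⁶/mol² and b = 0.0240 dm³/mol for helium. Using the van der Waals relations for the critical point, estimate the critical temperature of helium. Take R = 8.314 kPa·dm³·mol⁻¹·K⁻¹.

T_c ≈ 5.153 K

For a van der Waals gas, T_c = 8a/(27Rb).
T_c = 8×3.47/(27×8.314×0.0240) = 27.760/5.3875 = 5.153 K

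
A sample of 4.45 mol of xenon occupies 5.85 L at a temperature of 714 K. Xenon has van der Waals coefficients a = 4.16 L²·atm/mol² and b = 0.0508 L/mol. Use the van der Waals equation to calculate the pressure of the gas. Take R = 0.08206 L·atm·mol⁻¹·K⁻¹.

P = nRT/(V − nb) − a n²/V²
nRT/(V − nb) = (4.45)(0.08206)(714)/(5.85 − 4.45×0.0508) = 260.73/5.6239 = 46.361 atm
a n²/V² = (4.16)(4.45)²/(5.85)² = 2.4071 atm
P = 46.361 − 2.4071 = 43.95 atm

P ≈ 43.95 atm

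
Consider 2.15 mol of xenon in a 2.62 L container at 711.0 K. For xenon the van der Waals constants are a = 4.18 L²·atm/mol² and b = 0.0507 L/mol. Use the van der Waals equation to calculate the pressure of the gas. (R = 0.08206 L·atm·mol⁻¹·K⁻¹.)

P ≈ 47.14 atm

P = nRT/(V − nb) − a n²/V²
nRT/(V − nb) = (2.15)(0.08206)(711.0)/(2.62 − 2.15×0.0507) = 125.44/2.5110 = 49.956 atm
a n²/V² = (4.18)(2.15)²/(2.62)² = 2.8148 atm
P = 49.956 − 2.8148 = 47.14 atm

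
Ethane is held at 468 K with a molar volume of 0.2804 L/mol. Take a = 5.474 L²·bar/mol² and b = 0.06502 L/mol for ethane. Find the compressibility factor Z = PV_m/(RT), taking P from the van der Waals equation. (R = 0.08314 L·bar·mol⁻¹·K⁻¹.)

Z ≈ 0.8002

P = RT/(V_m − b) − a/V_m² = (0.08314)(468)/(0.2804 − 0.06502) − 5.474/(0.2804)²
  = 38.910/0.21538 − 69.622 = 180.66 − 69.622 = 111.04 bar
Z = PV_m/(RT) = (111.04)(0.2804)/((0.08314)(468)) = 31.136/38.910 = 0.8002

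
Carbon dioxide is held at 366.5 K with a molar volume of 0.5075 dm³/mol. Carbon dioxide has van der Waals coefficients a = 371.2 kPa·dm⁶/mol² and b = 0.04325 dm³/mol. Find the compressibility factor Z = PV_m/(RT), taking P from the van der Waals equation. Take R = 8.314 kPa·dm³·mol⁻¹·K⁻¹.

Z ≈ 0.8531

P = RT/(V_m − b) − a/V_m² = (8.314)(366.5)/(0.5075 − 0.04325) − 371.2/(0.5075)²
  = 3047.1/0.46425 − 1441.2 = 6563.5 − 1441.2 = 5122.3 kPa
Z = PV_m/(RT) = (5122.3)(0.5075)/((8.314)(366.5)) = 2599.6/3047.1 = 0.8531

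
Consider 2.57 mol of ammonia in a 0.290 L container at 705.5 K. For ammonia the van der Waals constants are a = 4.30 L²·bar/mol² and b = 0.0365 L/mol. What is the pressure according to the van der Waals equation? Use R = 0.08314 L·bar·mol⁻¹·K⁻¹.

P = nRT/(V − nb) − a n²/V²
nRT/(V − nb) = (2.57)(0.08314)(705.5)/(0.290 − 2.57×0.0365) = 150.74/0.19620 = 768.30 bar
a n²/V² = (4.30)(2.57)²/(0.290)² = 337.71 bar
P = 768.30 − 337.71 = 430.6 bar

P ≈ 430.6 bar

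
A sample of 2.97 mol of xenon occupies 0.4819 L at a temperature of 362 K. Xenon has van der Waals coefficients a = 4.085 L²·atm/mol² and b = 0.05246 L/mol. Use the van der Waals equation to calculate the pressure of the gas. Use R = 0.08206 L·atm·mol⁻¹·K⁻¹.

P = nRT/(V − nb) − a n²/V²
nRT/(V − nb) = (2.97)(0.08206)(362)/(0.4819 − 2.97×0.05246) = 88.226/0.32609 = 270.56 atm
a n²/V² = (4.085)(2.97)²/(0.4819)² = 155.16 atm
P = 270.56 − 155.16 = 115.4 atm

P ≈ 115.4 atm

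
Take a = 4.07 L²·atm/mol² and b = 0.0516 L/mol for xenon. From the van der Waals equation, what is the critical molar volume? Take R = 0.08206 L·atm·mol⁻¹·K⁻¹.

For a van der Waals gas, V_m,c = 3b.
V_m,c = 3×0.0516 = 0.1548 L/mol

V_m,c ≈ 0.1548 L/mol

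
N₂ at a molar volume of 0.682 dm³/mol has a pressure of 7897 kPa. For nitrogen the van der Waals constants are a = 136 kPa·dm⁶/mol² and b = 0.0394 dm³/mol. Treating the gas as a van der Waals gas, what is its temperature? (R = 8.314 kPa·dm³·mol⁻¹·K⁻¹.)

T ≈ 633.0 K

T = (P + a/V_m²)(V_m − b)/R
P + a/V_m² = 7897 + 136/(0.682)² = 8189.4 kPa
V_m − b = 0.682 − 0.0394 = 0.64260 dm³/mol
T = (8189.4)(0.64260)/8.314 = 633.0 K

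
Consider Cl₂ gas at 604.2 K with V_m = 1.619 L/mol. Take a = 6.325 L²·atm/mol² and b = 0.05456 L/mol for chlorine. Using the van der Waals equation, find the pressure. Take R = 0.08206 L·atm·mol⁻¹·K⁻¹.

P = RT/(V_m − b) − a/V_m²
RT/(V_m − b) = (0.08206)(604.2)/(1.619 − 0.05456) = 49.581/1.5644 = 31.693 atm
a/V_m² = 6.325/(1.619)² = 2.4131 atm
P = 31.693 − 2.4131 = 29.28 atm

P ≈ 29.28 atm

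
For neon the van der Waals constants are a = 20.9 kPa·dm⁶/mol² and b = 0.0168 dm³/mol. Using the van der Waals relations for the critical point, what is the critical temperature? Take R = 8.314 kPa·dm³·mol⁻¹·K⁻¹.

For a van der Waals gas, T_c = 8a/(27Rb).
T_c = 8×20.9/(27×8.314×0.0168) = 167.20/3.7712 = 44.34 K

T_c ≈ 44.34 K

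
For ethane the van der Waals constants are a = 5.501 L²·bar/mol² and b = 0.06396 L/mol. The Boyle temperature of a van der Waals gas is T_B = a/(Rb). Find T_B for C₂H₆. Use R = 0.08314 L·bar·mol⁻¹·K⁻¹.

For a van der Waals gas the second virial coefficient B₂ = b − a/(RT) vanishes at T_B = a/(Rb).
T_B = 5.501/(0.08314×0.06396) = 5.501/0.0053176 = 1034 K

T_B ≈ 1034 K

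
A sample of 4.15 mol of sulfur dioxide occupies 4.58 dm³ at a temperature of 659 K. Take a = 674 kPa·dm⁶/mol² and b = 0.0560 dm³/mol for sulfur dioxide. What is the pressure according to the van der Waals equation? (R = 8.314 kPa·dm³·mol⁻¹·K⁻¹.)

P = nRT/(V − nb) − a n²/V²
nRT/(V − nb) = (4.15)(8.314)(659)/(4.58 − 4.15×0.0560) = 22738/4.3476 = 5230.0 kPa
a n²/V² = (674)(4.15)²/(4.58)² = 553.38 kPa
P = 5230.0 − 553.38 = 4677 kPa

P ≈ 4677 kPa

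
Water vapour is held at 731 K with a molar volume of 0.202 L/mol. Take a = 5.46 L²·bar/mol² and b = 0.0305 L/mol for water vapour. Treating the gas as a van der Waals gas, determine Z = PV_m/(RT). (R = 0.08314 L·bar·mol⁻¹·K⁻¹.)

P = RT/(V_m − b) − a/V_m² = (0.08314)(731)/(0.202 − 0.0305) − 5.46/(0.202)²
  = 60.775/0.17150 − 133.81 = 354.37 − 133.81 = 220.56 bar
Z = PV_m/(RT) = (220.56)(0.202)/((0.08314)(731)) = 44.553/60.775 = 0.7331

Z ≈ 0.7331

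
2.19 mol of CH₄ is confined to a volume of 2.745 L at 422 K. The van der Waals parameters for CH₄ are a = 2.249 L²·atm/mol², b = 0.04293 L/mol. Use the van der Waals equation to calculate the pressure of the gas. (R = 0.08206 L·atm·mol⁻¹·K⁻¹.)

P = nRT/(V − nb) − a n²/V²
nRT/(V − nb) = (2.19)(0.08206)(422)/(2.745 − 2.19×0.04293) = 75.838/2.6510 = 28.607 atm
a n²/V² = (2.249)(2.19)²/(2.745)² = 1.4315 atm
P = 28.607 − 1.4315 = 27.18 atm

P ≈ 27.18 atm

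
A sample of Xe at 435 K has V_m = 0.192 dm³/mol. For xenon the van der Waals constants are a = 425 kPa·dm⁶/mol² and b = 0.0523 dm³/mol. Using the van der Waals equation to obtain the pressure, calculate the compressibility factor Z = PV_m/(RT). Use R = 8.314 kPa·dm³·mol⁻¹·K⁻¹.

Z ≈ 0.7623

P = RT/(V_m − b) − a/V_m² = (8.314)(435)/(0.192 − 0.0523) − 425/(0.192)²
  = 3616.6/0.13970 − 11529 = 25888 − 11529 = 14359 kPa
Z = PV_m/(RT) = (14359)(0.192)/((8.314)(435)) = 2756.9/3616.6 = 0.7623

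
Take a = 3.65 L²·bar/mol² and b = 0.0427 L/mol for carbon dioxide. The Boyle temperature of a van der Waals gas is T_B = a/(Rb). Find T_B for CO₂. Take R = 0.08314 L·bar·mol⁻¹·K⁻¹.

T_B ≈ 1028 K

For a van der Waals gas the second virial coefficient B₂ = b − a/(RT) vanishes at T_B = a/(Rb).
T_B = 3.65/(0.08314×0.0427) = 3.65/0.0035501 = 1028 K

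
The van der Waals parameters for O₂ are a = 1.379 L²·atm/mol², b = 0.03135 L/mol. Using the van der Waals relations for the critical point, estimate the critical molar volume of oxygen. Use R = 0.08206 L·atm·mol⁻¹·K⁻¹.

V_m,c ≈ 0.09405 L/mol

For a van der Waals gas, V_m,c = 3b.
V_m,c = 3×0.03135 = 0.09405 L/mol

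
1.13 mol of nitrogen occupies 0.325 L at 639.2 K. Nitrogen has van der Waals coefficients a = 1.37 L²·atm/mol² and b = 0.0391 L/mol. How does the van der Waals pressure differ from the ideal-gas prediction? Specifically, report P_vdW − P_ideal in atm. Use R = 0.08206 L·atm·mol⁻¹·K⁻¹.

ΔP ≈ 12.13 atm

Ideal: P_ideal = nRT/V = (1.13)(0.08206)(639.2)/0.325 = 182.374 atm
vdW: P = nRT/(V − nb) − a n²/V² = 59.2716/0.280817 − 1.74935/0.105625 = 211.068 − 16.5619 = 194.506 atm
ΔP = 194.506 − 182.374 = 12.13 atm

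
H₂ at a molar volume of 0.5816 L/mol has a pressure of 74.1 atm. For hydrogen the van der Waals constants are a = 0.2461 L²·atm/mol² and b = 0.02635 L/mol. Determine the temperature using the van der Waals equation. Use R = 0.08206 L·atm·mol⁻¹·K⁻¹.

T = (P + a/V_m²)(V_m − b)/R
P + a/V_m² = 74.1 + 0.2461/(0.5816)² = 74.828 atm
V_m − b = 0.5816 − 0.02635 = 0.55525 L/mol
T = (74.828)(0.55525)/0.08206 = 506.3 K

T ≈ 506.3 K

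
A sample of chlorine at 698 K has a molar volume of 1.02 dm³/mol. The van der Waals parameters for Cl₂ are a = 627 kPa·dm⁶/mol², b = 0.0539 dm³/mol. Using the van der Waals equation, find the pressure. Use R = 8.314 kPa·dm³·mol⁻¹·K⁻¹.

P ≈ 5404 kPa

P = RT/(V_m − b) − a/V_m²
RT/(V_m − b) = (8.314)(698)/(1.02 − 0.0539) = 5803.2/0.96610 = 6006.8 kPa
a/V_m² = 627/(1.02)² = 602.65 kPa
P = 6006.8 − 602.65 = 5404 kPa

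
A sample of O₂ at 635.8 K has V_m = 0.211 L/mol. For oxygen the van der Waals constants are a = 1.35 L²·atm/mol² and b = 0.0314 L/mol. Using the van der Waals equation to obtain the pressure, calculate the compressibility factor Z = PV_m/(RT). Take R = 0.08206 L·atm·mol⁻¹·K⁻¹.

Z ≈ 1.052

P = RT/(V_m − b) − a/V_m² = (0.08206)(635.8)/(0.211 − 0.0314) − 1.35/(0.211)²
  = 52.174/0.17960 − 30.323 = 290.50 − 30.323 = 260.18 atm
Z = PV_m/(RT) = (260.18)(0.211)/((0.08206)(635.8)) = 54.898/52.174 = 1.052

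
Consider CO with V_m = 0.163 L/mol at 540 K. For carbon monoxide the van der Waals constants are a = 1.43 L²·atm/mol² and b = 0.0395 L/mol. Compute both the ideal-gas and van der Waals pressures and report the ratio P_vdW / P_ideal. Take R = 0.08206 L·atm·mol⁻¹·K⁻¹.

Ideal: P_ideal = RT/V_m = (0.08206)(540)/0.163 = 271.855 atm
vdW: P = RT/(V_m − b) − a/V_m² = 44.3124/0.123500 − 1.43/0.0265690 = 358.805 − 53.8221 = 304.983 atm
Ratio = 304.983/271.855 = 1.122

P_vdW / P_ideal ≈ 1.122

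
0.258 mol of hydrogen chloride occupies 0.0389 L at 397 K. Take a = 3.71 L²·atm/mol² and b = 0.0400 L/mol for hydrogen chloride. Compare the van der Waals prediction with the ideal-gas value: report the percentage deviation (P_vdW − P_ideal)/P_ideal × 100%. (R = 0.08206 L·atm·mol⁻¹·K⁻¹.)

Ideal: P_ideal = nRT/V = (0.258)(0.08206)(397)/0.0389 = 216.069 atm
vdW: P = nRT/(V − nb) − a n²/V² = 8.40508/0.0285800 − 0.246952/0.00151321 = 294.090 − 163.197 = 130.893 atm
% deviation = (130.893 − 216.069)/216.069 × 100% = -39.42%

-39.42 %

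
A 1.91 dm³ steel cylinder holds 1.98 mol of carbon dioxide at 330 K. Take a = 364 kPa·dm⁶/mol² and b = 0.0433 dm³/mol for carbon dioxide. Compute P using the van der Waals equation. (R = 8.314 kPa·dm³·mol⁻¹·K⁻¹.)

P ≈ 2587 kPa

P = nRT/(V − nb) − a n²/V²
nRT/(V − nb) = (1.98)(8.314)(330)/(1.91 − 1.98×0.0433) = 5432.4/1.8243 = 2977.8 kPa
a n²/V² = (364)(1.98)²/(1.91)² = 391.17 kPa
P = 2977.8 − 391.17 = 2587 kPa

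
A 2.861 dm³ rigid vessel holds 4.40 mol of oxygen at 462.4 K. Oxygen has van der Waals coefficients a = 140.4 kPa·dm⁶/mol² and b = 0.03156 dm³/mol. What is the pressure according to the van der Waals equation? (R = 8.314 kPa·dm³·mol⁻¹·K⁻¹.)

P ≈ 5882 kPa

P = nRT/(V − nb) − a n²/V²
nRT/(V − nb) = (4.40)(8.314)(462.4)/(2.861 − 4.40×0.03156) = 16915/2.7221 = 6214.0 kPa
a n²/V² = (140.4)(4.40)²/(2.861)² = 332.08 kPa
P = 6214.0 − 332.08 = 5882 kPa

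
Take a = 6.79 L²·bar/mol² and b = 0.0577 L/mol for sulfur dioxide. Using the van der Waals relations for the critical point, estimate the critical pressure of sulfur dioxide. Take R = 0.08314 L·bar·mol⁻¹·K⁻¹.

For a van der Waals gas, P_c = a/(27b²).
P_c = 6.79/(27×(0.0577)²) = 6.79/0.089891 = 75.54 bar

P_c ≈ 75.54 bar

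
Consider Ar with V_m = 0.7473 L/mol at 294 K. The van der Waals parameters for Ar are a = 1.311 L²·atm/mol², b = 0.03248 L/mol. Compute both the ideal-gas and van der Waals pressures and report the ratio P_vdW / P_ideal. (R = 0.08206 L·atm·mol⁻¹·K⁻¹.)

Ideal: P_ideal = RT/V_m = (0.08206)(294)/0.7473 = 32.2837 atm
vdW: P = RT/(V_m − b) − a/V_m² = 24.1256/0.714820 − 1.311/0.558457 = 33.7506 − 2.34754 = 31.4031 atm
Ratio = 31.4031/32.2837 = 0.9727

P_vdW / P_ideal ≈ 0.9727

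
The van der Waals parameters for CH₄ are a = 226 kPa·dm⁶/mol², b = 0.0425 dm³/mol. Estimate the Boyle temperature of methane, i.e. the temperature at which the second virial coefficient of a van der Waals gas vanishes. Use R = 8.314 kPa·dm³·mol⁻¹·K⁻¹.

For a van der Waals gas the second virial coefficient B₂ = b − a/(RT) vanishes at T_B = a/(Rb).
T_B = 226/(8.314×0.0425) = 226/0.35335 = 639.6 K

T_B ≈ 639.6 K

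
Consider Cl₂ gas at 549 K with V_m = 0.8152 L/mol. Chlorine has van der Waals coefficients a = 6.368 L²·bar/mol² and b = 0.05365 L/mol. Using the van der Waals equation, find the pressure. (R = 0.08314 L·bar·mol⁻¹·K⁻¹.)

P ≈ 50.35 bar

P = RT/(V_m − b) − a/V_m²
RT/(V_m − b) = (0.08314)(549)/(0.8152 − 0.05365) = 45.644/0.76155 = 59.936 bar
a/V_m² = 6.368/(0.8152)² = 9.5824 bar
P = 59.936 − 9.5824 = 50.35 bar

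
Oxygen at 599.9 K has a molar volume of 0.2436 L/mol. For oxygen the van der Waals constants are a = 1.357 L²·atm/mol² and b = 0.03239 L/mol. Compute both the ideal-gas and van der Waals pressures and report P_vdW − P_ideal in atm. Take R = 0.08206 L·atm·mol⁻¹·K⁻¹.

Ideal: P_ideal = RT/V_m = (0.08206)(599.9)/0.2436 = 202.085 atm
vdW: P = RT/(V_m − b) − a/V_m² = 49.2278/0.211210 − 1.357/0.0593410 = 233.075 − 22.8678 = 210.207 atm
ΔP = 210.207 − 202.085 = 8.12 atm

ΔP ≈ 8.12 atm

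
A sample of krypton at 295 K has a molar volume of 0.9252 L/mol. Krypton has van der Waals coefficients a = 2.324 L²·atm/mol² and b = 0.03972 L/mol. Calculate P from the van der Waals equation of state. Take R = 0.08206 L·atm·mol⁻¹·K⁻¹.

P = RT/(V_m − b) − a/V_m²
RT/(V_m − b) = (0.08206)(295)/(0.9252 − 0.03972) = 24.208/0.88548 = 27.339 atm
a/V_m² = 2.324/(0.9252)² = 2.7150 atm
P = 27.339 − 2.7150 = 24.62 atm

P ≈ 24.62 atm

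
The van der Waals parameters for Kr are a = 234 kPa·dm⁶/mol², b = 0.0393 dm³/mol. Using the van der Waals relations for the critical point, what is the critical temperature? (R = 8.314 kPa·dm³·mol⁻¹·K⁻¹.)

T_c ≈ 212.2 K

For a van der Waals gas, T_c = 8a/(27Rb).
T_c = 8×234/(27×8.314×0.0393) = 1872.0/8.8220 = 212.2 K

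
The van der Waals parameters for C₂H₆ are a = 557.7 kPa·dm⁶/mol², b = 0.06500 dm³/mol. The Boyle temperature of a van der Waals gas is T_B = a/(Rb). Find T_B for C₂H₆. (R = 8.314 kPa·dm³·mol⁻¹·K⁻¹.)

T_B ≈ 1032 K

For a van der Waals gas the second virial coefficient B₂ = b − a/(RT) vanishes at T_B = a/(Rb).
T_B = 557.7/(8.314×0.06500) = 557.7/0.54041 = 1032 K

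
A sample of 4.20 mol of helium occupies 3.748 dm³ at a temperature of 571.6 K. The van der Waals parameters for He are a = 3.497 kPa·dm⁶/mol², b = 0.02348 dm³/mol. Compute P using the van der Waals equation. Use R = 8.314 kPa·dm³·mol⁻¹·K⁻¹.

P ≈ 5465 kPa

P = nRT/(V − nb) − a n²/V²
nRT/(V − nb) = (4.20)(8.314)(571.6)/(3.748 − 4.20×0.02348) = 19960/3.6494 = 5469.4 kPa
a n²/V² = (3.497)(4.20)²/(3.748)² = 4.3913 kPa
P = 5469.4 − 4.3913 = 5465 kPa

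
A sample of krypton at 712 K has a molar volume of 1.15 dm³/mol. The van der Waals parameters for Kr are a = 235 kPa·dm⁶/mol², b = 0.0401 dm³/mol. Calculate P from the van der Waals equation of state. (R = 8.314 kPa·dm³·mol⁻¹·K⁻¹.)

P = RT/(V_m − b) − a/V_m²
RT/(V_m − b) = (8.314)(712)/(1.15 − 0.0401) = 5919.6/1.1099 = 5333.5 kPa
a/V_m² = 235/(1.15)² = 177.69 kPa
P = 5333.5 − 177.69 = 5156 kPa

P ≈ 5156 kPa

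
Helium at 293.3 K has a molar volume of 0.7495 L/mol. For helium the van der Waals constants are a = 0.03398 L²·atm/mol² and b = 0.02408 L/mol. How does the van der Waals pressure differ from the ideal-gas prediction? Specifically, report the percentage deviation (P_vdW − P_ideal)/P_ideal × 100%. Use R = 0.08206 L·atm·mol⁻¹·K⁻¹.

3.13 %

Ideal: P_ideal = RT/V_m = (0.08206)(293.3)/0.7495 = 32.1123 atm
vdW: P = RT/(V_m − b) − a/V_m² = 24.0682/0.725420 − 0.03398/0.561750 = 33.1783 − 0.0604895 = 33.1178 atm
% deviation = (33.1178 − 32.1123)/32.1123 × 100% = 3.13%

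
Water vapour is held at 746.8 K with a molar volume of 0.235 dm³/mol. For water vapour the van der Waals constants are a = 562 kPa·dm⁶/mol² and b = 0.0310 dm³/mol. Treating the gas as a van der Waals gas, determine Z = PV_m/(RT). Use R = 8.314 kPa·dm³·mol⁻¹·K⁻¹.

Z ≈ 0.7668

P = RT/(V_m − b) − a/V_m² = (8.314)(746.8)/(0.235 − 0.0310) − 562/(0.235)²
  = 6208.9/0.20400 − 10177 = 30436 − 10177 = 20259 kPa
Z = PV_m/(RT) = (20259)(0.235)/((8.314)(746.8)) = 4760.9/6208.9 = 0.7668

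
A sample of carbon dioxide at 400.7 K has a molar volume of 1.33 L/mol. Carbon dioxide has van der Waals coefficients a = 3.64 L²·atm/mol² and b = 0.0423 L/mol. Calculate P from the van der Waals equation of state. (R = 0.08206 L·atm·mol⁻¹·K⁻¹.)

P ≈ 23.48 atm

P = RT/(V_m − b) − a/V_m²
RT/(V_m − b) = (0.08206)(400.7)/(1.33 − 0.0423) = 32.881/1.2877 = 25.535 atm
a/V_m² = 3.64/(1.33)² = 2.0578 atm
P = 25.535 − 2.0578 = 23.48 atm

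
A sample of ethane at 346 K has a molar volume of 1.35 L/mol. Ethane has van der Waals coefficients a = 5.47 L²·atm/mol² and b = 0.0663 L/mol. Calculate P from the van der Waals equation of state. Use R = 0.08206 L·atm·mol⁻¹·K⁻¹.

P ≈ 19.12 atm

P = RT/(V_m − b) − a/V_m²
RT/(V_m − b) = (0.08206)(346)/(1.35 − 0.0663) = 28.393/1.2837 = 22.118 atm
a/V_m² = 5.47/(1.35)² = 3.0014 atm
P = 22.118 − 3.0014 = 19.12 atm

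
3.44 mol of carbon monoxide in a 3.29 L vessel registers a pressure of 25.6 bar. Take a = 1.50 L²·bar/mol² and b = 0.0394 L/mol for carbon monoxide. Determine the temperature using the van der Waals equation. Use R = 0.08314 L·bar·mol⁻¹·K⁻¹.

T = (P + a n²/V²)(V − nb)/(nR)
P + a n²/V² = 25.6 + (1.50)(3.44)²/(3.29)² = 27.240 bar
V − nb = 3.29 − (3.44)(0.0394) = 3.1545 L
T = (27.240)(3.1545)/((3.44)(0.08314)) = 300.4 K

T ≈ 300.4 K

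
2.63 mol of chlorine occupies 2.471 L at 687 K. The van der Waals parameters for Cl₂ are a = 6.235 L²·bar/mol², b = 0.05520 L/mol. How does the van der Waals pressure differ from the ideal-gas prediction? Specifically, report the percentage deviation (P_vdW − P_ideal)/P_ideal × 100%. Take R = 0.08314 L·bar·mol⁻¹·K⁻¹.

Ideal: P_ideal = nRT/V = (2.63)(0.08314)(687)/2.471 = 60.7925 bar
vdW: P = nRT/(V − nb) − a n²/V² = 150.218/2.32582 − 43.1269/6.10584 = 64.5871 − 7.06322 = 57.5239 bar
% deviation = (57.5239 − 60.7925)/60.7925 × 100% = -5.38%

-5.38 %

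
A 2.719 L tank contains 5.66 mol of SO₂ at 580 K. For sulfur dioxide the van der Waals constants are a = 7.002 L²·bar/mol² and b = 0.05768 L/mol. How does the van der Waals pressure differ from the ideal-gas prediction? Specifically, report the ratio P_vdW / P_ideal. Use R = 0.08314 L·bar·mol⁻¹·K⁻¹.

Ideal: P_ideal = nRT/V = (5.66)(0.08314)(580)/2.719 = 100.380 bar
vdW: P = nRT/(V − nb) − a n²/V² = 272.932/2.39253 − 224.313/7.39296 = 114.077 − 30.3414 = 83.736 bar
Ratio = 83.736/100.380 = 0.8342

P_vdW / P_ideal ≈ 0.8342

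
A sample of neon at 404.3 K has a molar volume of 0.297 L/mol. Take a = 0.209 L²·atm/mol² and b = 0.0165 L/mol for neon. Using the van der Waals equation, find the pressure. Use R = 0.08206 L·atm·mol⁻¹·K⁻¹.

P ≈ 115.9 atm

P = RT/(V_m − b) − a/V_m²
RT/(V_m − b) = (0.08206)(404.3)/(0.297 − 0.0165) = 33.177/0.28050 = 118.28 atm
a/V_m² = 0.209/(0.297)² = 2.3694 atm
P = 118.28 − 2.3694 = 115.9 atm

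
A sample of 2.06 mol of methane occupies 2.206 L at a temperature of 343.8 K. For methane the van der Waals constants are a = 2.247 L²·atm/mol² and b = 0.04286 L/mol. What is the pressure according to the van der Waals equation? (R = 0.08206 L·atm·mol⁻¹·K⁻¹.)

P = nRT/(V − nb) − a n²/V²
nRT/(V − nb) = (2.06)(0.08206)(343.8)/(2.206 − 2.06×0.04286) = 58.117/2.1177 = 27.443 atm
a n²/V² = (2.247)(2.06)²/(2.206)² = 1.9594 atm
P = 27.443 − 1.9594 = 25.48 atm

P ≈ 25.48 atm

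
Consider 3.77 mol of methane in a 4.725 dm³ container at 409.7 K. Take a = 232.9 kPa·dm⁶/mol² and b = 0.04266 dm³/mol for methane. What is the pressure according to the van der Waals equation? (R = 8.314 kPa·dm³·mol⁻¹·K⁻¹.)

P ≈ 2665 kPa

P = nRT/(V − nb) − a n²/V²
nRT/(V − nb) = (3.77)(8.314)(409.7)/(4.725 − 3.77×0.04266) = 12842/4.5642 = 2813.6 kPa
a n²/V² = (232.9)(3.77)²/(4.725)² = 148.27 kPa
P = 2813.6 − 148.27 = 2665 kPa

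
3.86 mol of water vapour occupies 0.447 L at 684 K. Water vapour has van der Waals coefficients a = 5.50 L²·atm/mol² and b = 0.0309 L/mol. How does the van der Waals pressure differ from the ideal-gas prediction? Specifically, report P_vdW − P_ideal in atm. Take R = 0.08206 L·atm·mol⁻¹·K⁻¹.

Ideal: P_ideal = nRT/V = (3.86)(0.08206)(684)/0.447 = 484.694 atm
vdW: P = nRT/(V − nb) − a n²/V² = 216.658/0.327726 − 81.9478/0.199809 = 661.095 − 410.131 = 250.964 atm
ΔP = 250.964 − 484.694 = -233.7 atm

ΔP ≈ -233.7 atm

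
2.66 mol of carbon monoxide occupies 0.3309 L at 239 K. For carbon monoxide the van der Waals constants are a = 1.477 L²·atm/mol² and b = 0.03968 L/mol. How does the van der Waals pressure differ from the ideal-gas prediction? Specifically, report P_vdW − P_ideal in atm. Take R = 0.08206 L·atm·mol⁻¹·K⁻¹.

ΔP ≈ -21.60 atm

Ideal: P_ideal = nRT/V = (2.66)(0.08206)(239)/0.3309 = 157.657 atm
vdW: P = nRT/(V − nb) − a n²/V² = 52.1688/0.225351 − 10.4507/0.109495 = 231.500 − 95.4445 = 136.056 atm
ΔP = 136.056 − 157.657 = -21.60 atm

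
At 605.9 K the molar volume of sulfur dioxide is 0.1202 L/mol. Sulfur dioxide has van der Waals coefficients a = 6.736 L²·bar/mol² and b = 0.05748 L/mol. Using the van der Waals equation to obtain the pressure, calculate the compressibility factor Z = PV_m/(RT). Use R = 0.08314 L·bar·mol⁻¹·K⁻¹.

Z ≈ 0.8040

P = RT/(V_m − b) − a/V_m² = (0.08314)(605.9)/(0.1202 − 0.05748) − 6.736/(0.1202)²
  = 50.375/0.062720 − 466.22 = 803.17 − 466.22 = 336.95 bar
Z = PV_m/(RT) = (336.95)(0.1202)/((0.08314)(605.9)) = 40.501/50.375 = 0.8040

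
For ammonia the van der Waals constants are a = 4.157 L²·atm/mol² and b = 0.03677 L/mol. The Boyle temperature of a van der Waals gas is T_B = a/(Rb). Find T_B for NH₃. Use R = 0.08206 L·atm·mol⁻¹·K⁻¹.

T_B ≈ 1378 K

For a van der Waals gas the second virial coefficient B₂ = b − a/(RT) vanishes at T_B = a/(Rb).
T_B = 4.157/(0.08206×0.03677) = 4.157/0.0030173 = 1378 K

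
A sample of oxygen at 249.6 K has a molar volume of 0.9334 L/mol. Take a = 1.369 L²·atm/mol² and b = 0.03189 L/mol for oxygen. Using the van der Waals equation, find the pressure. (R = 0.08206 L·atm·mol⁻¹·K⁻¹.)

P = RT/(V_m − b) − a/V_m²
RT/(V_m − b) = (0.08206)(249.6)/(0.9334 − 0.03189) = 20.482/0.90151 = 22.720 atm
a/V_m² = 1.369/(0.9334)² = 1.5713 atm
P = 22.720 − 1.5713 = 21.15 atm

P ≈ 21.15 atm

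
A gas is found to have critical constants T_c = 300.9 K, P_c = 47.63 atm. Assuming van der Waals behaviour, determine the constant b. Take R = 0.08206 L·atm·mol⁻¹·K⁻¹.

b ≈ 0.06480 L/mol

From T_c = 8a/(27Rb) and P_c = a/(27b²): b = R T_c/(8 P_c).
b = (0.08206)(300.9)/(8×47.63) = 24.692/381.04 = 0.06480 L/mol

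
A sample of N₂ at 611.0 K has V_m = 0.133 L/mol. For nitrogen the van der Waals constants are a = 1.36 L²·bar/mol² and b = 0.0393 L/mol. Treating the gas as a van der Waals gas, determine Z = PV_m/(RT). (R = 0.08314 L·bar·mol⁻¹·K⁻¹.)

P = RT/(V_m − b) − a/V_m² = (0.08314)(611.0)/(0.133 − 0.0393) − 1.36/(0.133)²
  = 50.799/0.093700 − 76.884 = 542.15 − 76.884 = 465.27 bar
Z = PV_m/(RT) = (465.27)(0.133)/((0.08314)(611.0)) = 61.881/50.799 = 1.218

Z ≈ 1.218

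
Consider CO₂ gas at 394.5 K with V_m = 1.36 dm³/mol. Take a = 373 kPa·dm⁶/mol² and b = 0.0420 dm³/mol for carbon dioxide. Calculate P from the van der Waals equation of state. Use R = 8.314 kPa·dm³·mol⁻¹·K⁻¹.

P = RT/(V_m − b) − a/V_m²
RT/(V_m − b) = (8.314)(394.5)/(1.36 − 0.0420) = 3279.9/1.3180 = 2488.5 kPa
a/V_m² = 373/(1.36)² = 201.67 kPa
P = 2488.5 − 201.67 = 2287 kPa

P ≈ 2287 kPa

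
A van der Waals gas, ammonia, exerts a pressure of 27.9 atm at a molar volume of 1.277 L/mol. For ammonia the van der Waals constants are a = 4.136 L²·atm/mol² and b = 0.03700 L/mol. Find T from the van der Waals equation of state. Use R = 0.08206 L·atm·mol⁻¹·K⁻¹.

T = (P + a/V_m²)(V_m − b)/R
P + a/V_m² = 27.9 + 4.136/(1.277)² = 30.436 atm
V_m − b = 1.277 − 0.03700 = 1.2400 L/mol
T = (30.436)(1.2400)/0.08206 = 459.9 K

T ≈ 459.9 K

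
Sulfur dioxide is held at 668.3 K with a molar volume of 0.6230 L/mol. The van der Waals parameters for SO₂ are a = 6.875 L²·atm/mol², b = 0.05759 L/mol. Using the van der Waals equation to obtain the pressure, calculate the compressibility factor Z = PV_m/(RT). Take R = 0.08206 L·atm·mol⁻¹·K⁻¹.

Z ≈ 0.9006

P = RT/(V_m − b) − a/V_m² = (0.08206)(668.3)/(0.6230 − 0.05759) − 6.875/(0.6230)²
  = 54.841/0.56541 − 17.713 = 96.993 − 17.713 = 79.280 atm
Z = PV_m/(RT) = (79.280)(0.6230)/((0.08206)(668.3)) = 49.391/54.841 = 0.9006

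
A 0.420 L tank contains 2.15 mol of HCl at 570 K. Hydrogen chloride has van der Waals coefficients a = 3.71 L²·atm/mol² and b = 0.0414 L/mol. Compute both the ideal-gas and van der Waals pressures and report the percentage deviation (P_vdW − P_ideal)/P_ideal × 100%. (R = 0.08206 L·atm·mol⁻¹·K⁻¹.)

Ideal: P_ideal = nRT/V = (2.15)(0.08206)(570)/0.420 = 239.439 atm
vdW: P = nRT/(V − nb) − a n²/V² = 100.565/0.330990 − 17.1495/0.176400 = 303.831 − 97.2194 = 206.612 atm
% deviation = (206.612 − 239.439)/239.439 × 100% = -13.71%

-13.71 %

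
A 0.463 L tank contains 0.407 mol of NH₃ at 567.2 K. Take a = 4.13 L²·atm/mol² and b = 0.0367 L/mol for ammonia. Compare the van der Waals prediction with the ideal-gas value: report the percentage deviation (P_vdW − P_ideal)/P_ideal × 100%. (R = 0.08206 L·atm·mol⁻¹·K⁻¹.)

Ideal: P_ideal = nRT/V = (0.407)(0.08206)(567.2)/0.463 = 40.9149 atm
vdW: P = nRT/(V − nb) − a n²/V² = 18.9436/0.448063 − 0.684130/0.214369 = 42.2789 − 3.19137 = 39.0875 atm
% deviation = (39.0875 − 40.9149)/40.9149 × 100% = -4.47%

-4.47 %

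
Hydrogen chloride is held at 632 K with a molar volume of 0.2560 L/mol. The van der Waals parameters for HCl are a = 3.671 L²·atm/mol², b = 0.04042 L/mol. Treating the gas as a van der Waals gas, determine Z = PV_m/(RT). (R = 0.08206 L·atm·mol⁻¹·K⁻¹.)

P = RT/(V_m − b) − a/V_m² = (0.08206)(632)/(0.2560 − 0.04042) − 3.671/(0.2560)²
  = 51.862/0.21558 − 56.015 = 240.57 − 56.015 = 184.56 atm
Z = PV_m/(RT) = (184.56)(0.2560)/((0.08206)(632)) = 47.247/51.862 = 0.9110

Z ≈ 0.9110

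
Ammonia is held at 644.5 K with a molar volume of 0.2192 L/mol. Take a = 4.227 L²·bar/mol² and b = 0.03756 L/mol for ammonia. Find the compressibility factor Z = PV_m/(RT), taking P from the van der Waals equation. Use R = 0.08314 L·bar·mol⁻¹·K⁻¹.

P = RT/(V_m − b) − a/V_m² = (0.08314)(644.5)/(0.2192 − 0.03756) − 4.227/(0.2192)²
  = 53.584/0.18164 − 87.973 = 295.00 − 87.973 = 207.03 bar
Z = PV_m/(RT) = (207.03)(0.2192)/((0.08314)(644.5)) = 45.381/53.584 = 0.8469

Z ≈ 0.8469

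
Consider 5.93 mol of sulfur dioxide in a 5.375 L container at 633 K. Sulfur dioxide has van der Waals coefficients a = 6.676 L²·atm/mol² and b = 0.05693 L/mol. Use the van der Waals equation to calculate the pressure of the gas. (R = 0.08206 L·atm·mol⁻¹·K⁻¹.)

P ≈ 53.02 atm

P = nRT/(V − nb) − a n²/V²
nRT/(V − nb) = (5.93)(0.08206)(633)/(5.375 − 5.93×0.05693) = 308.03/5.0374 = 61.149 atm
a n²/V² = (6.676)(5.93)²/(5.375)² = 8.1258 atm
P = 61.149 − 8.1258 = 53.02 atm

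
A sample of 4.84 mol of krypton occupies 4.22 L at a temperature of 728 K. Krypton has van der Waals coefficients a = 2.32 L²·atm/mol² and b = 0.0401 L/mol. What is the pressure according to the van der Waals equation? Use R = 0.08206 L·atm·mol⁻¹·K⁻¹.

P ≈ 68.77 atm

P = nRT/(V − nb) − a n²/V²
nRT/(V − nb) = (4.84)(0.08206)(728)/(4.22 − 4.84×0.0401) = 289.14/4.0259 = 71.820 atm
a n²/V² = (2.32)(4.84)²/(4.22)² = 3.0518 atm
P = 71.820 − 3.0518 = 68.77 atm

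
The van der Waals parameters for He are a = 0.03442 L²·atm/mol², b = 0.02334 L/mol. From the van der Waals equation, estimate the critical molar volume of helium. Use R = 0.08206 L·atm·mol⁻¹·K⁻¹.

V_m,c ≈ 0.07002 L/mol

For a van der Waals gas, V_m,c = 3b.
V_m,c = 3×0.02334 = 0.07002 L/mol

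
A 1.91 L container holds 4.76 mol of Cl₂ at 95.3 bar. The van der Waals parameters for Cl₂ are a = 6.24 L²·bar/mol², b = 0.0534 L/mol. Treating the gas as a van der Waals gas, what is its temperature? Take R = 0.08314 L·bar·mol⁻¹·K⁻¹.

T ≈ 560.9 K

T = (P + a n²/V²)(V − nb)/(nR)
P + a n²/V² = 95.3 + (6.24)(4.76)²/(1.91)² = 134.06 bar
V − nb = 1.91 − (4.76)(0.0534) = 1.6558 L
T = (134.06)(1.6558)/((4.76)(0.08314)) = 560.9 K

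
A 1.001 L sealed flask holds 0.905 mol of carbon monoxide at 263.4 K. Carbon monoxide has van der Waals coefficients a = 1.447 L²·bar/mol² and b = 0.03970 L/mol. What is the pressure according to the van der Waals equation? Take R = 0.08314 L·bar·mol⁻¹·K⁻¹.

P = nRT/(V − nb) − a n²/V²
nRT/(V − nb) = (0.905)(0.08314)(263.4)/(1.001 − 0.905×0.03970) = 19.819/0.96507 = 20.536 bar
a n²/V² = (1.447)(0.905)²/(1.001)² = 1.1828 bar
P = 20.536 − 1.1828 = 19.35 bar

P ≈ 19.35 bar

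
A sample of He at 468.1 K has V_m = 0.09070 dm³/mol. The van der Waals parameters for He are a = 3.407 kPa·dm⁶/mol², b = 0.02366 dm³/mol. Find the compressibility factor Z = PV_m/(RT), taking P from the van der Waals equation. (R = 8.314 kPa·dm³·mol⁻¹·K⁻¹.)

Z ≈ 1.343

P = RT/(V_m − b) − a/V_m² = (8.314)(468.1)/(0.09070 − 0.02366) − 3.407/(0.09070)²
  = 3891.8/0.067040 − 414.15 = 58052 − 414.15 = 57638 kPa
Z = PV_m/(RT) = (57638)(0.09070)/((8.314)(468.1)) = 5227.8/3891.8 = 1.343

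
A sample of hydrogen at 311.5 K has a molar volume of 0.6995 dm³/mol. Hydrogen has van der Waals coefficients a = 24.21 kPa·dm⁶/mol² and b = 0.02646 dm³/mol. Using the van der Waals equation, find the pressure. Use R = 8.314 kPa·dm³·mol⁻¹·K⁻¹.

P = RT/(V_m − b) − a/V_m²
RT/(V_m − b) = (8.314)(311.5)/(0.6995 − 0.02646) = 2589.8/0.67304 = 3847.9 kPa
a/V_m² = 24.21/(0.6995)² = 49.479 kPa
P = 3847.9 − 49.479 = 3798 kPa

P ≈ 3798 kPa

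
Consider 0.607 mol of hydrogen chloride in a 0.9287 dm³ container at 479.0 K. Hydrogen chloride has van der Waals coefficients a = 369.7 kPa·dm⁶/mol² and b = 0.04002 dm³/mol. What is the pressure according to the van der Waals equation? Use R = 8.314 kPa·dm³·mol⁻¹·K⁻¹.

P = nRT/(V − nb) − a n²/V²
nRT/(V − nb) = (0.607)(8.314)(479.0)/(0.9287 − 0.607×0.04002) = 2417.3/0.90441 = 2672.8 kPa
a n²/V² = (369.7)(0.607)²/(0.9287)² = 157.93 kPa
P = 2672.8 − 157.93 = 2515 kPa

P ≈ 2515 kPa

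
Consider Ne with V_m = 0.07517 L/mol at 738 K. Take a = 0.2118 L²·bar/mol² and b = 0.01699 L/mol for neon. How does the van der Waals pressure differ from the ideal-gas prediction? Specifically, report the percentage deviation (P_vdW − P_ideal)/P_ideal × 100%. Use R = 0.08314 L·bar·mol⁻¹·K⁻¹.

Ideal: P_ideal = RT/V_m = (0.08314)(738)/0.07517 = 816.247 bar
vdW: P = RT/(V_m − b) − a/V_m² = 61.3573/0.0581800 − 0.2118/0.00565053 = 1054.61 − 37.4832 = 1017.13 bar
% deviation = (1017.13 − 816.247)/816.247 × 100% = 24.61%

24.61 %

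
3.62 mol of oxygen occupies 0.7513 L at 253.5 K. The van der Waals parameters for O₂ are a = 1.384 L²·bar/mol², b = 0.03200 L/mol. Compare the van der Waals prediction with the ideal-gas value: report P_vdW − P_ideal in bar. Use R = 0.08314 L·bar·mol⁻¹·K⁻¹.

ΔP ≈ -13.62 bar

Ideal: P_ideal = nRT/V = (3.62)(0.08314)(253.5)/0.7513 = 101.551 bar
vdW: P = nRT/(V − nb) − a n²/V² = 76.2951/0.635460 − 18.1365/0.564452 = 120.063 − 32.1312 = 87.932 bar
ΔP = 87.932 − 101.551 = -13.62 bar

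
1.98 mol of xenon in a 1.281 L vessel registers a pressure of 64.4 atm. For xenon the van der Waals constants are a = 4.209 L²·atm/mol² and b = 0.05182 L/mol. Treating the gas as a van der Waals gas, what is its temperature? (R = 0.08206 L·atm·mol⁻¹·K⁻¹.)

T ≈ 540.0 K

T = (P + a n²/V²)(V − nb)/(nR)
P + a n²/V² = 64.4 + (4.209)(1.98)²/(1.281)² = 74.456 atm
V − nb = 1.281 − (1.98)(0.05182) = 1.1784 L
T = (74.456)(1.1784)/((1.98)(0.08206)) = 540.0 K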